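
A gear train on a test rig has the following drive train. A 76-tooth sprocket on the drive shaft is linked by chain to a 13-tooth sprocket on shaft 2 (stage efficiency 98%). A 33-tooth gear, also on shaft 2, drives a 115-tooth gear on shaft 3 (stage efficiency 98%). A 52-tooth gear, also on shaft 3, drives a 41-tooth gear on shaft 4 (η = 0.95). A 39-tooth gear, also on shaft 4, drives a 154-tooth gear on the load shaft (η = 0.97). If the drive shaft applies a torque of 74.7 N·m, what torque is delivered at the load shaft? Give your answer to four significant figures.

chain 13/76 = 0.17105 → τ = 74.7·0.17105·0.98 = 12.522 N·m
gear mesh 115/33 = 3.4848 → τ = 12.522·3.4848·0.98 = 42.765 N·m
gear mesh 41/52 = 0.78846 → τ = 42.765·0.78846·0.95 = 32.032 N·m
gear mesh 154/39 = 3.9487 → τ = 32.032·3.9487·0.97 = 122.69 N·m

122.7 N·m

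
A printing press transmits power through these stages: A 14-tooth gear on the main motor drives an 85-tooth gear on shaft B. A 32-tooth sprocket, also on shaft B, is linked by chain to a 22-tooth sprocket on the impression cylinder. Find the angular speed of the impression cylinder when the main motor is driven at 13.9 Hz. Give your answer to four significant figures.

3.330 Hz

Gear mesh: ratio = 85/14 = 6.0714, so shaft B turns at 13.9 / 6.0714 = 2.2894 Hz.
Chain: ratio = 22/32 = 0.6875, so the impression cylinder turns at 2.2894 / 0.6875 = 3.3301 Hz.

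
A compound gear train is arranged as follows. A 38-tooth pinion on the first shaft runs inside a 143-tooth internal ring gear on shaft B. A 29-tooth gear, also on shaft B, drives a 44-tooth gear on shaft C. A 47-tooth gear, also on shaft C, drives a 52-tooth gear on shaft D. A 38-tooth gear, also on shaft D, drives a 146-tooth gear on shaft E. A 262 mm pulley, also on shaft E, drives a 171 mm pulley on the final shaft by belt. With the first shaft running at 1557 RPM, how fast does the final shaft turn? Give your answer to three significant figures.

98.3 RPM

internal gear 143/38 = 3.7632 → 1557/3.7632 = 413.75 RPM
gear mesh 44/29 = 1.5172 → 413.75/1.5172 = 272.7 RPM
gear mesh 52/47 = 1.1064 → 272.7/1.1064 = 246.48 RPM
gear mesh 146/38 = 3.8421 → 246.48/3.8421 = 64.151 RPM
belt 171/262 = 0.65267 → 64.151/0.65267 = 98.291 RPM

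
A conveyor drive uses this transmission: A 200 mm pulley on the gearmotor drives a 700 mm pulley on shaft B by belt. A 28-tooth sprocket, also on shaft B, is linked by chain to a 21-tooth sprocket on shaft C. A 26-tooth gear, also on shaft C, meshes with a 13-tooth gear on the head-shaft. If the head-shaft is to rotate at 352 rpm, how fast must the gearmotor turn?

Overall ratio R = 3.5 × 0.75 × 0.5 = 1.3125.
Required input speed = output speed × R = 352 × 1.3125 = 462 rpm.

462 rpm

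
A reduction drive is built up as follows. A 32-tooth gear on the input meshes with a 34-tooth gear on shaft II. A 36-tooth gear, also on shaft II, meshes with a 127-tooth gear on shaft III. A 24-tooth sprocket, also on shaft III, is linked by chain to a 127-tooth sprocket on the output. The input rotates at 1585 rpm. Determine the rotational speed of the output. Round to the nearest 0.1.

gear mesh 34/32 = 1.0625 → 1585/1.0625 = 1491.8 rpm
gear mesh 127/36 = 3.5278 → 1491.8/3.5278 = 422.86 rpm
chain 127/24 = 5.2917 → 422.86/5.2917 = 79.911 rpm

79.9 rpm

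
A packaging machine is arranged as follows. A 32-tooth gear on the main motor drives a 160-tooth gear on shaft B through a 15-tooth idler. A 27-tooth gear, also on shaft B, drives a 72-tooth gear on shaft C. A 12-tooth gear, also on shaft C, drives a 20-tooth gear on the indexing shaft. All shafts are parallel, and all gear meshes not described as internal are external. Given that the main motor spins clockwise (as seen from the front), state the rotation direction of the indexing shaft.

the main motor → shaft B: driver → idler → driven is 2 external meshes, 2 reversals → CW.
shaft B → shaft C: external mesh, 1 reversal → CCW.
shaft C → the indexing shaft: external mesh, 1 reversal → CW.
4 reversals in total — an even number — so the indexing shaft turns the same way as the main motor.

clockwise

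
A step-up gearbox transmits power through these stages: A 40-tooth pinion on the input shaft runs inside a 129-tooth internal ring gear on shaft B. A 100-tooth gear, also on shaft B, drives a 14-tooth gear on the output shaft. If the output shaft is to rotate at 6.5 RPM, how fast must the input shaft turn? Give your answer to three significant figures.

Overall ratio R = 3.225 × 0.14 = 0.4515.
Required input speed = output speed × R = 6.5 × 0.4515 = 2.9348 RPM.

2.93 RPM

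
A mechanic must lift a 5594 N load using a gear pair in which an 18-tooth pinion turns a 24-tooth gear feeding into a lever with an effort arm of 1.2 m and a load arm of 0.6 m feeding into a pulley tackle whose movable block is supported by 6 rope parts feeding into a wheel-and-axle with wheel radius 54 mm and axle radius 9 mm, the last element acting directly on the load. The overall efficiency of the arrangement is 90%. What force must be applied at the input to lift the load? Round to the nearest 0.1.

Gear pair MA = 24/18 = 1.3333.
Lever MA = effort arm / load arm = 1.2/0.6 = 2.
Block-and-tackle MA = number of supporting rope parts = 6.
Wheel-and-axle MA = R/r = 54/9 = 6.
Combined ideal MA = 1.3333 × 2 × 6 × 6 = 96.
Actual MA = 96 × 0.90 = 86.4.
Effort = load / actual MA = 5594 / 86.4 = 64.745 N.

64.7 N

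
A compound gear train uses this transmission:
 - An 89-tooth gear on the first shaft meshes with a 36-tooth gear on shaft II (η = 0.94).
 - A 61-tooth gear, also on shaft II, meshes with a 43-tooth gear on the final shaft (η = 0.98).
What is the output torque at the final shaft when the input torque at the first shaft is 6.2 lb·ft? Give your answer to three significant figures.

1.63 lb·ft

gear mesh 36/89 = 0.40449 → τ = 6.2·0.40449·0.94 = 2.3574 lb·ft
gear mesh 43/61 = 0.70492 → τ = 2.3574·0.70492·0.98 = 1.6285 lb·ft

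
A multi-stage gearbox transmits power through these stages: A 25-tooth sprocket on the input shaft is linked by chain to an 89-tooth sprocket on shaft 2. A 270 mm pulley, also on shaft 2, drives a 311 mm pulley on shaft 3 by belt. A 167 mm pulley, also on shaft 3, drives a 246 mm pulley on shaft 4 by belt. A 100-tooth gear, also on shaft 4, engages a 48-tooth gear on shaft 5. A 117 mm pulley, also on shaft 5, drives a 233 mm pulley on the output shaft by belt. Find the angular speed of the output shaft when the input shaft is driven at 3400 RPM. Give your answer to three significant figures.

chain 89/25 = 3.56 → 3400/3.56 = 955.06 RPM
belt 311/270 = 1.1519 → 955.06/1.1519 = 829.15 RPM
belt 246/167 = 1.4731 → 829.15/1.4731 = 562.88 RPM
gear mesh 48/100 = 0.48 → 562.88/0.48 = 1172.7 RPM
belt 233/117 = 1.9915 → 1172.7/1.9915 = 588.85 RPM

589 RPM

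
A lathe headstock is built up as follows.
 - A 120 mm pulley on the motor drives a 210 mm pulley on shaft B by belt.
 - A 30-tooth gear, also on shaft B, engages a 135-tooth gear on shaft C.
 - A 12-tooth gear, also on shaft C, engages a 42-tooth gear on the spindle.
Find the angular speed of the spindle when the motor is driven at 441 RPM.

the motor → shaft B (belt, 210/120): 441 ÷ 1.75 = 252 RPM
shaft B → shaft C (gear mesh, 135/30): 252 ÷ 4.5 = 56 RPM
shaft C → the spindle (gear mesh, 42/12): 56 ÷ 3.5 = 16 RPM

16 RPM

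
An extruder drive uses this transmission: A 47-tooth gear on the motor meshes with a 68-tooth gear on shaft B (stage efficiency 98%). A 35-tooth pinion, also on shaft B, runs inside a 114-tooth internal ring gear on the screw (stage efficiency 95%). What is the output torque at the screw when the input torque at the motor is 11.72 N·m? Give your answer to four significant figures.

51.42 N·m

Gear mesh: ratio = 68/47 = 1.4468; torque at shaft B = 11.72 × 1.4468 × 0.98 = 16.617 N·m.
Internal gear: ratio = 114/35 = 3.2571; torque at the screw = 16.617 × 3.2571 × 0.95 = 51.419 N·m.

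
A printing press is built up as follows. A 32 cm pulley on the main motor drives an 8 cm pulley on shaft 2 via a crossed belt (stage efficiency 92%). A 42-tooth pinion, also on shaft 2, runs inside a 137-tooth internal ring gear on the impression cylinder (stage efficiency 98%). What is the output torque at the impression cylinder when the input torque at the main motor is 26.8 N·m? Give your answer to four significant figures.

belt 8/32 = 0.25 → τ = 26.8·0.25·0.92 = 6.164 N·m
internal gear 137/42 = 3.2619 → τ = 6.164·3.2619·0.98 = 19.704 N·m

19.70 N·m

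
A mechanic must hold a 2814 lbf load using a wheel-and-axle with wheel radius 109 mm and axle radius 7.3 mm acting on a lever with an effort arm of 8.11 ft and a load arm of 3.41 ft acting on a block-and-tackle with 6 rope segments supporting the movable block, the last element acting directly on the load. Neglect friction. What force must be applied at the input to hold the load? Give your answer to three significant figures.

Wheel-and-axle MA = R/r = 109/7.3 = 14.932.
Lever MA = effort arm / load arm = 8.11/3.41 = 2.3783.
Block-and-tackle MA = number of supporting rope parts = 6.
Combined ideal MA = 14.932 × 2.3783 × 6 = 213.07.
Effort = load / MA = 2814 / 213.07 = 13.207 lbf.

13.2 lbf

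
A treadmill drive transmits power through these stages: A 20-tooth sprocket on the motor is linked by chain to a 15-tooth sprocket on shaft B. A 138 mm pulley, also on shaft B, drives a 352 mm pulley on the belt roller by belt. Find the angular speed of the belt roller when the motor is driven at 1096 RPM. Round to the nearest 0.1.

the motor → shaft B (chain, 15/20): 1096 ÷ 0.75 = 1461.3 RPM
shaft B → the belt roller (belt, 352/138): 1461.3 ÷ 2.5507 = 572.91 RPM

572.9 RPM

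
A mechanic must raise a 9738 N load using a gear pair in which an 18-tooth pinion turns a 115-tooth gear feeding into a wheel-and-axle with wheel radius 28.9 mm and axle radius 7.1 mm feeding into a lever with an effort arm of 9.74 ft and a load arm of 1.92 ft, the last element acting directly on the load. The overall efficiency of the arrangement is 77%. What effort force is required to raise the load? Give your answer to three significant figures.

95.9 N

Gear pair MA = 115/18 = 6.3889.
Wheel-and-axle MA = R/r = 28.9/7.1 = 4.0704.
Lever MA = effort arm / load arm = 9.74/1.92 = 5.0729.
Combined ideal MA = 6.3889 × 4.0704 × 5.0729 = 131.92.
Actual MA = 131.92 × 0.77 = 101.58.
Effort = load / actual MA = 9738 / 101.58 = 95.864 N.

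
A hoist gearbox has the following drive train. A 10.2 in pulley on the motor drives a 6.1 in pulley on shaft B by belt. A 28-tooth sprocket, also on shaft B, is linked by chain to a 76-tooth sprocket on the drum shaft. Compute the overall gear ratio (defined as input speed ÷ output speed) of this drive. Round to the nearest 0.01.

Each stage contributes driven/driver: belt 6.1/10.2 = 0.59804, chain 76/28 = 2.7143.
Overall: 0.59804 × 2.7143 = 1.6232.

1.62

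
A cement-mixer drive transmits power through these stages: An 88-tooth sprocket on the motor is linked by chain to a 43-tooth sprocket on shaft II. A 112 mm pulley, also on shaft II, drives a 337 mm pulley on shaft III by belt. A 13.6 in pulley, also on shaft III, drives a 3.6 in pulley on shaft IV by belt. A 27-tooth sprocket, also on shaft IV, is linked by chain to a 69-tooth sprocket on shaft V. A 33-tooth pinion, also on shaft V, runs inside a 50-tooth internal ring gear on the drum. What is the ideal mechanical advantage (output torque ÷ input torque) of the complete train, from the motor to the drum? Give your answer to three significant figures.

1.51

Each stage contributes driven/driver: chain 43/88 = 0.48864, belt 337/112 = 3.0089, belt 3.6/13.6 = 0.26471, chain 69/27 = 2.5556, internal gear 50/33 = 1.5152.
Overall: 0.48864 × 3.0089 × 0.26471 × 2.5556 × 1.5152 = 1.507.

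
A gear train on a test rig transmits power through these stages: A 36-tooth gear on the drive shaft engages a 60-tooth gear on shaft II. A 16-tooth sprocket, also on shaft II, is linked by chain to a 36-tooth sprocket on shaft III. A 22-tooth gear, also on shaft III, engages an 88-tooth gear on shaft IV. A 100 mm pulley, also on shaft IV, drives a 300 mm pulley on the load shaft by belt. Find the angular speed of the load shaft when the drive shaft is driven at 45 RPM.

1 RPM

Gear mesh: ratio = 60/36 = 1.6667, so shaft II turns at 45 / 1.6667 = 27 RPM.
Chain: ratio = 36/16 = 2.25, so shaft III turns at 27 / 2.25 = 12 RPM.
Gear mesh: ratio = 88/22 = 4, so shaft IV turns at 12 / 4 = 3 RPM.
Belt: ratio = 300/100 = 3, so the load shaft turns at 3 / 3 = 1 RPM.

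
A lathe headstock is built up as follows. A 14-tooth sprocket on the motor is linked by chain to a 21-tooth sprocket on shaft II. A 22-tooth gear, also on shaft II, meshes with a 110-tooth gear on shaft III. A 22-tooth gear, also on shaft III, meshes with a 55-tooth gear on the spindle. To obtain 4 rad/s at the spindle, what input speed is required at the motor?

75 rad/s

Overall ratio R = 1.5 × 5 × 2.5 = 18.75.
Required input speed = output speed × R = 4 × 18.75 = 75 rad/s.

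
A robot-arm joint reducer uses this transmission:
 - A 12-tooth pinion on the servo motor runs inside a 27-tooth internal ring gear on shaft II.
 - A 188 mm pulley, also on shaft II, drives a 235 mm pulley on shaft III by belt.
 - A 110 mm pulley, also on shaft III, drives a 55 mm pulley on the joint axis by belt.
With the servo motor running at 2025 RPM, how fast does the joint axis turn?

the servo motor → shaft II (internal gear, 27/12): 2025 ÷ 2.25 = 900 RPM
shaft II → shaft III (belt, 235/188): 900 ÷ 1.25 = 720 RPM
shaft III → the joint axis (belt, 55/110): 720 ÷ 0.5 = 1440 RPM

1440 RPM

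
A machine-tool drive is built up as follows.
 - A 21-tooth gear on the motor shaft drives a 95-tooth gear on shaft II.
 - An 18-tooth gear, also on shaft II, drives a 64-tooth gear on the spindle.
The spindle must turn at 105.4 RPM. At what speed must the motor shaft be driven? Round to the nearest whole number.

1695 RPM

Overall ratio R = 4.5238 × 3.5556 = 16.085.
Required input speed = output speed × R = 105.4 × 16.085 = 1695.3 RPM.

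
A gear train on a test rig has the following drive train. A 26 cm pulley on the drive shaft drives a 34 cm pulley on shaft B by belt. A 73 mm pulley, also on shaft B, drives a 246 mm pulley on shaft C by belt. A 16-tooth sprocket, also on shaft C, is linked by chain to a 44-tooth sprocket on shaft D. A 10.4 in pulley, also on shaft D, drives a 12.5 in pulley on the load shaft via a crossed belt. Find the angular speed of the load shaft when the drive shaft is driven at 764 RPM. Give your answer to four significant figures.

belt 34/26 = 1.3077 → 764/1.3077 = 584.24 RPM
belt 246/73 = 3.3699 → 584.24/3.3699 = 173.37 RPM
chain 44/16 = 2.75 → 173.37/2.75 = 63.044 RPM
belt 12.5/10.4 = 1.2019 → 63.044/1.2019 = 52.452 RPM

52.45 RPM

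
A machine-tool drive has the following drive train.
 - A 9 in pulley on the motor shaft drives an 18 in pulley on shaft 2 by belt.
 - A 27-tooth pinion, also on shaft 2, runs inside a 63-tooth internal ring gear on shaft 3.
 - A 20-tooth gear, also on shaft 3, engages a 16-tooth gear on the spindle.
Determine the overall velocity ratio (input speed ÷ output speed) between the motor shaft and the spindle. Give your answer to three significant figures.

Each stage contributes driven/driver: belt 18/9 = 2, internal gear 63/27 = 2.3333, gear mesh 16/20 = 0.8.
Overall: 2 × 2.3333 × 0.8 = 3.7333.

3.73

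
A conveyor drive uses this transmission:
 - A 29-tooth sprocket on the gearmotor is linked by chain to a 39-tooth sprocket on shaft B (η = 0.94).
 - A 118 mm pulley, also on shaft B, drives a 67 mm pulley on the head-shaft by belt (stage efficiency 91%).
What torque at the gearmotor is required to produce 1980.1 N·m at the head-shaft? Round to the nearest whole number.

3032 N·m

Overall ratio R = 1.3448 × 0.5678 = 0.76359; overall efficiency η = 0.94 × 0.91 = 0.8554.
Input torque = output torque / (R × η) = 1980.1 / (0.76359 × 0.8554) = 3031.5 N·m.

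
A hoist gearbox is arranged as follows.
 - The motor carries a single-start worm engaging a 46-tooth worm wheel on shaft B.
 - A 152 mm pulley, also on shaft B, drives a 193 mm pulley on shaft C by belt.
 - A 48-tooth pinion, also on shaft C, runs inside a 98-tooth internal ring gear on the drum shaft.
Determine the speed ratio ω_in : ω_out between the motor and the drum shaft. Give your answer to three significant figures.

Each stage contributes driven/driver: worm 46/1 = 46, belt 193/152 = 1.2697, internal gear 98/48 = 2.0417.
Overall: 46 × 1.2697 × 2.0417 = 119.25.

119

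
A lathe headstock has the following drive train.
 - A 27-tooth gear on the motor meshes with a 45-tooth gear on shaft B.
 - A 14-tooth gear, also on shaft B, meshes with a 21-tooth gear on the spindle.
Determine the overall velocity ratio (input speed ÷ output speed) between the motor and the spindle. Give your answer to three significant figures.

Each stage contributes driven/driver: gear mesh 45/27 = 1.6667, gear mesh 21/14 = 1.5.
Overall: 1.6667 × 1.5 = 2.5.

2.50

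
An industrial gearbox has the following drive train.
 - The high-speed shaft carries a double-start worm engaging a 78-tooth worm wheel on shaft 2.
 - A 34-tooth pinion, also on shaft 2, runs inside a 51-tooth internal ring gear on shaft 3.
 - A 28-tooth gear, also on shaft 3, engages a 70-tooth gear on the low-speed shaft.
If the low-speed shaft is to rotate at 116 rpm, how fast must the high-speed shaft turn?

Overall ratio R = 39 × 1.5 × 2.5 = 146.25.
Required input speed = output speed × R = 116 × 146.25 = 16965 rpm.

16965 rpm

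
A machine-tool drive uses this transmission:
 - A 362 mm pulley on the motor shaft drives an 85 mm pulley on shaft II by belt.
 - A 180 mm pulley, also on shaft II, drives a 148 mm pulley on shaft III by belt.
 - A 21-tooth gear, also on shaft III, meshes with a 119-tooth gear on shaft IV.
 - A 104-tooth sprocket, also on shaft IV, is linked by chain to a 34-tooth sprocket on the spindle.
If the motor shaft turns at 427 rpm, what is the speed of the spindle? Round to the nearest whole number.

Belt: ratio = 85/362 = 0.23481, so shaft II turns at 427 / 0.23481 = 1818.5 rpm.
Belt: ratio = 148/180 = 0.82222, so shaft III turns at 1818.5 / 0.82222 = 2211.7 rpm.
Gear mesh: ratio = 119/21 = 5.6667, so shaft IV turns at 2211.7 / 5.6667 = 390.3 rpm.
Chain: ratio = 34/104 = 0.32692, so the spindle turns at 390.3 / 0.32692 = 1193.9 rpm.

1194 rpm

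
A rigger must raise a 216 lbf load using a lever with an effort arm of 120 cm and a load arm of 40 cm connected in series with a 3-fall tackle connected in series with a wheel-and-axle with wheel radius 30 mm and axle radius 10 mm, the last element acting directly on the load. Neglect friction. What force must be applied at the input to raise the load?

Lever MA = effort arm / load arm = 120/40 = 3.
Block-and-tackle MA = number of supporting rope parts = 3.
Wheel-and-axle MA = R/r = 30/10 = 3.
Combined ideal MA = 3 × 3 × 3 = 27.
Effort = load / MA = 216 / 27 = 8 lbf.

8 lbf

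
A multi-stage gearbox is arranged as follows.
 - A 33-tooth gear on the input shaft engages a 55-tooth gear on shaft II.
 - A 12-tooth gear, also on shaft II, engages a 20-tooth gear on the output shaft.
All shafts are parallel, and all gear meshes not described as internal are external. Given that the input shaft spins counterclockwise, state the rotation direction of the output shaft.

the input shaft → shaft II: external mesh, 1 reversal → CW.
shaft II → the output shaft: external mesh, 1 reversal → CCW.
2 reversals in total — an even number — so the output shaft turns the same way as the input shaft.

counterclockwise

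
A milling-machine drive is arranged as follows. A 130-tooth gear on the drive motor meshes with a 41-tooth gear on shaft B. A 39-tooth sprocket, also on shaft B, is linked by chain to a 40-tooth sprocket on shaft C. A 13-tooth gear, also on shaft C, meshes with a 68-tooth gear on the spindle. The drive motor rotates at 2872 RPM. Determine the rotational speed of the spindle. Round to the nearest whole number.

1697 RPM

the drive motor → shaft B (gear mesh, 41/130): 2872 ÷ 0.31538 = 9106.3 RPM
shaft B → shaft C (chain, 40/39): 9106.3 ÷ 1.0256 = 8878.7 RPM
shaft C → the spindle (gear mesh, 68/13): 8878.7 ÷ 5.2308 = 1697.4 RPM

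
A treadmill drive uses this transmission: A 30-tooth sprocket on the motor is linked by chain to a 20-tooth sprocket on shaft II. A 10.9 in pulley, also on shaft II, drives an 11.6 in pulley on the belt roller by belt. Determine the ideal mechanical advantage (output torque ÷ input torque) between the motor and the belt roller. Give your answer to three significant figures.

0.709

Each stage contributes driven/driver: chain 20/30 = 0.66667, belt 11.6/10.9 = 1.0642.
Overall: 0.66667 × 1.0642 = 0.70948.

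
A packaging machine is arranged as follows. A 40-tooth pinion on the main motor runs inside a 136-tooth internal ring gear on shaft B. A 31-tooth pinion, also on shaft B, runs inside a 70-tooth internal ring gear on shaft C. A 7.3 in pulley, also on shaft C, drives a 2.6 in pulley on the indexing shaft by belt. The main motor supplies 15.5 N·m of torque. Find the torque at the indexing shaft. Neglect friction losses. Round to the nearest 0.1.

Internal gear: ratio = 136/40 = 3.4; torque at shaft B = 15.5 × 3.4 = 52.7 N·m.
Internal gear: ratio = 70/31 = 2.2581; torque at shaft C = 52.7 × 2.2581 = 119 N·m.
Belt: ratio = 2.6/7.3 = 0.35616; torque at the indexing shaft = 119 × 0.35616 = 42.384 N·m.

42.4 N·m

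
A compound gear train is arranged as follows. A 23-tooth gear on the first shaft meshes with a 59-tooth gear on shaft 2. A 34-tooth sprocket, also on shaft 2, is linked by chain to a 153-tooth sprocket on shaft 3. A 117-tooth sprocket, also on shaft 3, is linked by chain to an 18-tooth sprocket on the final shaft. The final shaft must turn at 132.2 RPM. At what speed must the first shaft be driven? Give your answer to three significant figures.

235 RPM

Overall ratio R = 2.5652 × 4.5 × 0.15385 = 1.7759.
Required input speed = output speed × R = 132.2 × 1.7759 = 234.78 RPM.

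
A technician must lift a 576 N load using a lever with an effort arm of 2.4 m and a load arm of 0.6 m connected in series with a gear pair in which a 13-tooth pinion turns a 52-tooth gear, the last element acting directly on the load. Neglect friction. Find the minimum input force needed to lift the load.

Lever MA = effort arm / load arm = 2.4/0.6 = 4.
Gear pair MA = 52/13 = 4.
Combined ideal MA = 4 × 4 = 16.
Effort = load / MA = 576 / 16 = 36 N.

36 N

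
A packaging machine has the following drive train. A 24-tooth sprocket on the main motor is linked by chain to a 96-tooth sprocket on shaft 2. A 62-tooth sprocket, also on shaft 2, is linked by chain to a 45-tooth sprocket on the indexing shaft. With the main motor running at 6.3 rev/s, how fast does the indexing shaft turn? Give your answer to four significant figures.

2.170 rev/s

the main motor → shaft 2 (chain, 96/24): 6.3 ÷ 4 = 1.575 rev/s
shaft 2 → the indexing shaft (chain, 45/62): 1.575 ÷ 0.72581 = 2.17 rev/s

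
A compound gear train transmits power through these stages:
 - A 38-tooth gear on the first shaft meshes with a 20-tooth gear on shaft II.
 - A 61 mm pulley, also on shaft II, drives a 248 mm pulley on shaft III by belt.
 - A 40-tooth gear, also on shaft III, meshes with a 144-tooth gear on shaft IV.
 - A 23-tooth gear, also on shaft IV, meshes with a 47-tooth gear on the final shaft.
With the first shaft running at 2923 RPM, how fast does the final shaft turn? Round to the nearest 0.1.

gear mesh 20/38 = 0.52632 → 2923/0.52632 = 5553.7 RPM
belt 248/61 = 4.0656 → 5553.7/4.0656 = 1366 RPM
gear mesh 144/40 = 3.6 → 1366/3.6 = 379.45 RPM
gear mesh 47/23 = 2.0435 → 379.45/2.0435 = 185.69 RPM

185.7 RPM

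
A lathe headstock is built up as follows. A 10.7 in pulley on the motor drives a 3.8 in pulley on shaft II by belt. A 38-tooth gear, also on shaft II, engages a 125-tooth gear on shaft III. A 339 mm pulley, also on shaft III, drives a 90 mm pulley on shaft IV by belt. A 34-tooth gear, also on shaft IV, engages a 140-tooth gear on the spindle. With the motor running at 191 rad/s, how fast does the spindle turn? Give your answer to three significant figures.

the motor → shaft II (belt, 3.8/10.7): 191 ÷ 0.35514 = 537.82 rad/s
shaft II → shaft III (gear mesh, 125/38): 537.82 ÷ 3.2895 = 163.5 rad/s
shaft III → shaft IV (belt, 90/339): 163.5 ÷ 0.26549 = 615.83 rad/s
shaft IV → the spindle (gear mesh, 140/34): 615.83 ÷ 4.1176 = 149.56 rad/s

150 rad/s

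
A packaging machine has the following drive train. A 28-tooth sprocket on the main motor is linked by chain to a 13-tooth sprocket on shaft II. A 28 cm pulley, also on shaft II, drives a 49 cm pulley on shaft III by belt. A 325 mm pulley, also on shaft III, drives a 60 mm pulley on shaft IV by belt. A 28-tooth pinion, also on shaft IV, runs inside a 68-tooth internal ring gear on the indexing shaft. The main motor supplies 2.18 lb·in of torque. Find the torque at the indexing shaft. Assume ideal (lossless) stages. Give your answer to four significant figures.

After the chain (13/28): 2.18 × 0.46429 = 1.0121 lb·in
After the belt (49/28): 1.0121 × 1.75 = 1.7713 lb·in
After the belt (60/325): 1.7713 × 0.18462 = 0.327 lb·in
After the internal gear (68/28): 0.327 × 2.4286 = 0.79414 lb·in

0.7941 lb·in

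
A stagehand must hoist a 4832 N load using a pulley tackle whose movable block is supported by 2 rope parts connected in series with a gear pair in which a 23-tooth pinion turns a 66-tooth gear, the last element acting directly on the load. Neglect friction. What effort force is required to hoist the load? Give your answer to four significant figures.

841.9 N

Block-and-tackle MA = number of supporting rope parts = 2.
Gear pair MA = 66/23 = 2.8696.
Combined ideal MA = 2 × 2.8696 = 5.7391.
Effort = load / MA = 4832 / 5.7391 = 841.94 N.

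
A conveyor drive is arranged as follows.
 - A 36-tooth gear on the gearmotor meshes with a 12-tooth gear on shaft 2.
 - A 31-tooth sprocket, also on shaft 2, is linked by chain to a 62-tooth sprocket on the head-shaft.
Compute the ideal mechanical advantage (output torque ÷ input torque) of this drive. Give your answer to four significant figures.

Each stage contributes driven/driver: gear mesh 12/36 = 0.33333, chain 62/31 = 2.
Overall: 0.33333 × 2 = 0.66667.

0.6667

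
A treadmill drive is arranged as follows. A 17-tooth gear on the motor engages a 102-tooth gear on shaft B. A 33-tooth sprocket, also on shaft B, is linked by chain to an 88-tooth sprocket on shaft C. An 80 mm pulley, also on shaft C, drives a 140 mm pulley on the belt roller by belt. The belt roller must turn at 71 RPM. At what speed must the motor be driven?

1988 RPM

Overall ratio R = 6 × 2.6667 × 1.75 = 28.
Required input speed = output speed × R = 71 × 28 = 1988 RPM.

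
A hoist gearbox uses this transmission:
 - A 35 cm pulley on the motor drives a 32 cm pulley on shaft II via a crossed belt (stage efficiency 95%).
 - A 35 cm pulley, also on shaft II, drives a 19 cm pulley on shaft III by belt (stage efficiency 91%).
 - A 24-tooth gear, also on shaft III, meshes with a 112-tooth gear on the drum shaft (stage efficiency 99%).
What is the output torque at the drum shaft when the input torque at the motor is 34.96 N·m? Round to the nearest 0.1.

69.3 N·m

Belt: ratio = 32/35 = 0.91429; torque at shaft II = 34.96 × 0.91429 × 0.95 = 30.365 N·m.
Belt: ratio = 19/35 = 0.54286; torque at shaft III = 30.365 × 0.54286 × 0.91 = 15 N·m.
Gear mesh: ratio = 112/24 = 4.6667; torque at the drum shaft = 15 × 4.6667 × 0.99 = 69.302 N·m.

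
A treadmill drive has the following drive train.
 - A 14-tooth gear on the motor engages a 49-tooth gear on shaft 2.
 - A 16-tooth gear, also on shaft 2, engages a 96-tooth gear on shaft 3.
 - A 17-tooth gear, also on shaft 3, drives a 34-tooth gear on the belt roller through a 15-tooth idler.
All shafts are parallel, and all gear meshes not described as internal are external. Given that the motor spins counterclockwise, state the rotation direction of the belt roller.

counterclockwise

the motor → shaft 2: external mesh, 1 reversal → CW.
shaft 2 → shaft 3: external mesh, 1 reversal → CCW.
shaft 3 → the belt roller: driver → idler → driven is 2 external meshes, 2 reversals → CCW.
4 reversals in total — an even number — so the belt roller turns the same way as the motor.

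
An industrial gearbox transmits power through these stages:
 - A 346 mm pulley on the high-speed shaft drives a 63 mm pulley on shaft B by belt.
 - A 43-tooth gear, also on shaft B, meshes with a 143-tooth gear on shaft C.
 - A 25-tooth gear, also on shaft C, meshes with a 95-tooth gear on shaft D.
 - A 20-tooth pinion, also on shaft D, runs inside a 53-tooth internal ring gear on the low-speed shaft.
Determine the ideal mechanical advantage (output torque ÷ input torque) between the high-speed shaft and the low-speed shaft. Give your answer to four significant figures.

Each stage contributes driven/driver: belt 63/346 = 0.18208, gear mesh 143/43 = 3.3256, gear mesh 95/25 = 3.8, internal gear 53/20 = 2.65.
Overall: 0.18208 × 3.3256 × 3.8 × 2.65 = 6.0976.

6.098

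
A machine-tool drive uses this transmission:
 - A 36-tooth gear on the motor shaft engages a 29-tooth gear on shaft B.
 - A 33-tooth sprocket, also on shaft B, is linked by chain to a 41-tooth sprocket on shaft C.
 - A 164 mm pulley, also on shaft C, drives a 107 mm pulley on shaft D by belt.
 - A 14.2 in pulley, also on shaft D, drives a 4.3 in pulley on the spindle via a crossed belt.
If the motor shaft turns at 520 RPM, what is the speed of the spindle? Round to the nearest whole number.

2630 RPM

the motor shaft → shaft B (gear mesh, 29/36): 520 ÷ 0.80556 = 645.52 RPM
shaft B → shaft C (chain, 41/33): 645.52 ÷ 1.2424 = 519.56 RPM
shaft C → shaft D (belt, 107/164): 519.56 ÷ 0.65244 = 796.34 RPM
shaft D → the spindle (belt, 4.3/14.2): 796.34 ÷ 0.30282 = 2629.8 RPM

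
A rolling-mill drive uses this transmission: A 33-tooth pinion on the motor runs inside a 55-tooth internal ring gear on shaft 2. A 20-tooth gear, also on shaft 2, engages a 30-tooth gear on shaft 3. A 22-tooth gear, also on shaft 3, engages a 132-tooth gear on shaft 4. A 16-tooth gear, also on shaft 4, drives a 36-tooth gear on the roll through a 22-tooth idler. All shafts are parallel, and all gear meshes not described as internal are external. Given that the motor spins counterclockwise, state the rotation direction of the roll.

counterclockwise

the motor → shaft 2: internal mesh, same direction → CCW.
shaft 2 → shaft 3: external mesh, 1 reversal → CW.
shaft 3 → shaft 4: external mesh, 1 reversal → CCW.
shaft 4 → the roll: driver → idler → driven is 2 external meshes, 2 reversals → CCW.
4 reversals in total — an even number — so the roll turns the same way as the motor.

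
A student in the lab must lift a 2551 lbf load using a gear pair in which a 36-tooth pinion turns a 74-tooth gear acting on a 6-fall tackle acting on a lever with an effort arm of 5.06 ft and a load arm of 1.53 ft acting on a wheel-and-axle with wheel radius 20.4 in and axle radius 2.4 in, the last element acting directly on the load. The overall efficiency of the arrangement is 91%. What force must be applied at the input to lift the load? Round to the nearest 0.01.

8.09 lbf

Gear pair MA = 74/36 = 2.0556.
Block-and-tackle MA = number of supporting rope parts = 6.
Lever MA = effort arm / load arm = 5.06/1.53 = 3.3072.
Wheel-and-axle MA = R/r = 20.4/2.4 = 8.5.
Combined ideal MA = 2.0556 × 6 × 3.3072 × 8.5 = 346.7.
Actual MA = 346.7 × 0.91 = 315.5.
Effort = load / actual MA = 2551 / 315.5 = 8.0856 lbf.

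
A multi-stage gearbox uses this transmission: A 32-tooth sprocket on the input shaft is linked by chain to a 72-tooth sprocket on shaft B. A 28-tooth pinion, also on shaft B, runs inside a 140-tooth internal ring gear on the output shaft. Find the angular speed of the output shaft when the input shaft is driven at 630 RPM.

the input shaft → shaft B (chain, 72/32): 630 ÷ 2.25 = 280 RPM
shaft B → the output shaft (internal gear, 140/28): 280 ÷ 5 = 56 RPM

56 RPM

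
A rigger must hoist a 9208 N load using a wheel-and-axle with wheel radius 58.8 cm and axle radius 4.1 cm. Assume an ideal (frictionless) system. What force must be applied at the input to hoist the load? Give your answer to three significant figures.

642 N

Wheel-and-axle MA = R/r = 58.8/4.1 = 14.341.
Effort = load / MA = 9208 / 14.341 = 642.05 N.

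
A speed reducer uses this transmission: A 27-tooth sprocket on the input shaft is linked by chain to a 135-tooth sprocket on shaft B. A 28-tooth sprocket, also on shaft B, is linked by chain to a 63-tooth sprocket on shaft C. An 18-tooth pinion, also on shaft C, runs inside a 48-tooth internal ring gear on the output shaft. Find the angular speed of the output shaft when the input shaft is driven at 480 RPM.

16 RPM

Chain: ratio = 135/27 = 5, so shaft B turns at 480 / 5 = 96 RPM.
Chain: ratio = 63/28 = 2.25, so shaft C turns at 96 / 2.25 = 42.667 RPM.
Internal gear: ratio = 48/18 = 2.6667, so the output shaft turns at 42.667 / 2.6667 = 16 RPM.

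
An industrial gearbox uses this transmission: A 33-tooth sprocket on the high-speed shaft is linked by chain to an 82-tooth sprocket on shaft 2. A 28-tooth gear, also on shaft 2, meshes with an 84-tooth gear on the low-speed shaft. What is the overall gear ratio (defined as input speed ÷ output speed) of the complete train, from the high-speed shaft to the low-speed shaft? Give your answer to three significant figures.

7.45

Each stage contributes driven/driver: chain 82/33 = 2.4848, gear mesh 84/28 = 3.
Overall: 2.4848 × 3 = 7.4545.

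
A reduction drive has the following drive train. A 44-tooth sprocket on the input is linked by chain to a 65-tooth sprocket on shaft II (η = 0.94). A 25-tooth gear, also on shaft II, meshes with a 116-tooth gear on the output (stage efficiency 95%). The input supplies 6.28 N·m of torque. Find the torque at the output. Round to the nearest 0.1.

38.4 N·m

Chain: ratio = 65/44 = 1.4773; torque at shaft II = 6.28 × 1.4773 × 0.94 = 8.7206 N·m.
Gear mesh: ratio = 116/25 = 4.64; torque at the output = 8.7206 × 4.64 × 0.95 = 38.441 N·m.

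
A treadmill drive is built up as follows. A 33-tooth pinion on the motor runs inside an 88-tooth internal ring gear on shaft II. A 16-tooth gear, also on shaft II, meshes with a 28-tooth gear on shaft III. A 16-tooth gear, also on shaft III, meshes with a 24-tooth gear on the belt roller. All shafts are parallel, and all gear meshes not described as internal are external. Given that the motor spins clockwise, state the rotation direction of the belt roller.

clockwise

the motor → shaft II: internal mesh, same direction → CW.
shaft II → shaft III: external mesh, 1 reversal → CCW.
shaft III → the belt roller: external mesh, 1 reversal → CW.
2 reversals in total — an even number — so the belt roller turns the same way as the motor.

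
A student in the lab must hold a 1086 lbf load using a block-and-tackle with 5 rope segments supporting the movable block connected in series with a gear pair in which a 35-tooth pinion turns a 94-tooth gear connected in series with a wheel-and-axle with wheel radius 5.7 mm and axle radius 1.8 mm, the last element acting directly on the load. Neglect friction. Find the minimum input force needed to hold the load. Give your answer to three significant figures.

25.5 lbf

Block-and-tackle MA = number of supporting rope parts = 5.
Gear pair MA = 94/35 = 2.6857.
Wheel-and-axle MA = R/r = 5.7/1.8 = 3.1667.
Combined ideal MA = 5 × 2.6857 × 3.1667 = 42.524.
Effort = load / MA = 1086 / 42.524 = 25.539 lbf.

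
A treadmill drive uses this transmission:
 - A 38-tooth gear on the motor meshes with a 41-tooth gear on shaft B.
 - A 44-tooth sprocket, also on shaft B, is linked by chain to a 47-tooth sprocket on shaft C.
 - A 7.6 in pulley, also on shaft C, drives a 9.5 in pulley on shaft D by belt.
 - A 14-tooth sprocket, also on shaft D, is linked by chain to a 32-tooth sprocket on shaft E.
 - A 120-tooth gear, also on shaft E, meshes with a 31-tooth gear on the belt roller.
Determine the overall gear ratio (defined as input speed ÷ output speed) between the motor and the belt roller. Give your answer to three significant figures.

0.851

Each stage contributes driven/driver: gear mesh 41/38 = 1.0789, chain 47/44 = 1.0682, belt 9.5/7.6 = 1.25, chain 32/14 = 2.2857, gear mesh 31/120 = 0.25833.
Overall: 1.0789 × 1.0682 × 1.25 × 2.2857 × 0.25833 = 0.85066.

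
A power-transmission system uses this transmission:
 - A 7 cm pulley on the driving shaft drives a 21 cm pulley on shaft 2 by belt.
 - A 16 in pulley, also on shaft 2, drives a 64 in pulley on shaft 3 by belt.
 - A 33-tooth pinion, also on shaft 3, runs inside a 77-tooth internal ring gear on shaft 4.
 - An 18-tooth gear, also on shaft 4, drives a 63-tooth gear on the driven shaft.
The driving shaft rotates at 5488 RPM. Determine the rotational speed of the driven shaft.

the driving shaft → shaft 2 (belt, 21/7): 5488 ÷ 3 = 1829.3 RPM
shaft 2 → shaft 3 (belt, 64/16): 1829.3 ÷ 4 = 457.33 RPM
shaft 3 → shaft 4 (internal gear, 77/33): 457.33 ÷ 2.3333 = 196 RPM
shaft 4 → the driven shaft (gear mesh, 63/18): 196 ÷ 3.5 = 56 RPM

56 RPM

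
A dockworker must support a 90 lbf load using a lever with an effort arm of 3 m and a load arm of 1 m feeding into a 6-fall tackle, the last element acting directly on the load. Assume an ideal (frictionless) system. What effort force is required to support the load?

Lever MA = effort arm / load arm = 3/1 = 3.
Block-and-tackle MA = number of supporting rope parts = 6.
Combined ideal MA = 3 × 6 = 18.
Effort = load / MA = 90 / 18 = 5 lbf.

5 lbf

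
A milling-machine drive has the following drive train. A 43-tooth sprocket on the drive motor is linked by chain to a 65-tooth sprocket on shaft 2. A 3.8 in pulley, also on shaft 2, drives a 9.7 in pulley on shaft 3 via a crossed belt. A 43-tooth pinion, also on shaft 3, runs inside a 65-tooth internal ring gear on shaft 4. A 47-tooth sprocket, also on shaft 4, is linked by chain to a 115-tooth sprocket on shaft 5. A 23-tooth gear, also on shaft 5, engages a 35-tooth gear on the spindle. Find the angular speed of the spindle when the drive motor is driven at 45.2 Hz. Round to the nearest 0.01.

2.08 Hz

the drive motor → shaft 2 (chain, 65/43): 45.2 ÷ 1.5116 = 29.902 Hz
shaft 2 → shaft 3 (belt, 9.7/3.8): 29.902 ÷ 2.5526 = 11.714 Hz
shaft 3 → shaft 4 (internal gear, 65/43): 11.714 ÷ 1.5116 = 7.7493 Hz
shaft 4 → shaft 5 (chain, 115/47): 7.7493 ÷ 2.4468 = 3.1671 Hz
shaft 5 → the spindle (gear mesh, 35/23): 3.1671 ÷ 1.5217 = 2.0812 Hz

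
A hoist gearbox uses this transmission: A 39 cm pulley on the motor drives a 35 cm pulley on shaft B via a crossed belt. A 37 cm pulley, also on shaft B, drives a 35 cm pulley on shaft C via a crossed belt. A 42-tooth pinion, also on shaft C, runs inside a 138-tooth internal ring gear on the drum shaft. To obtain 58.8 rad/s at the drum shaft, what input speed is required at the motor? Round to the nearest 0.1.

164.0 rad/s

Overall ratio R = 0.89744 × 0.94595 × 3.2857 = 2.7893.
Required input speed = output speed × R = 58.8 × 2.7893 = 164.01 rad/s.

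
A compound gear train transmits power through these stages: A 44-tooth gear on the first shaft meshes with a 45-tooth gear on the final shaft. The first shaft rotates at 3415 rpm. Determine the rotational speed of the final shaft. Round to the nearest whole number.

the first shaft → the final shaft (gear mesh, 45/44): 3415 ÷ 1.0227 = 3339.1 rpm

3339 rpm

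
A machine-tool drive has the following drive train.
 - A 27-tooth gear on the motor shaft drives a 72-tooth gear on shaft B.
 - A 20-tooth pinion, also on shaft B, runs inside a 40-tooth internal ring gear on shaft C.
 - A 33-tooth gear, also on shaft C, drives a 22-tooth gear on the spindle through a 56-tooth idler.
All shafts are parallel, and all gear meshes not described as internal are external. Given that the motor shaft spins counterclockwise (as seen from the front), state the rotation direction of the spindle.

the motor shaft → shaft B: external mesh, 1 reversal → CW.
shaft B → shaft C: internal mesh, same direction → CW.
shaft C → the spindle: driver → idler → driven is 2 external meshes, 2 reversals → CW.
3 reversals in total — an odd number — so the spindle turns opposite to the motor shaft.

clockwise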